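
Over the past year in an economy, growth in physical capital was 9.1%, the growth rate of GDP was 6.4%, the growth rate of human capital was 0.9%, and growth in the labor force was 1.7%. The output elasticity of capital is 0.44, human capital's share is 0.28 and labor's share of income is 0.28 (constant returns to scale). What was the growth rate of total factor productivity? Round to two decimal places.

Labor's share = 1 − 0.44 − 0.28 = 0.28.
Physical capital: 0.44 × 9.1 = 4.004 pp.
Human capital: 0.28 × 0.9 = 0.252 pp.
The labor force: 0.28 × 1.7 = 0.476 pp.
TFP growth = 6.4 − 4.732 = 1.668%.

1.67%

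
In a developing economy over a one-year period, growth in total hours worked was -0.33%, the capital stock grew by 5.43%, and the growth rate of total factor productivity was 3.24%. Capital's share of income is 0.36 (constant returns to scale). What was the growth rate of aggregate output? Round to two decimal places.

Labor's share = 1 − 0.36 = 0.64.
The capital stock: 0.36 × 5.43 = 1.9548 pp.
Total hours worked: 0.64 × (-0.33) = -0.2112 pp.
Output growth = 3.24 + 1.7436 = 4.9836%.

4.98%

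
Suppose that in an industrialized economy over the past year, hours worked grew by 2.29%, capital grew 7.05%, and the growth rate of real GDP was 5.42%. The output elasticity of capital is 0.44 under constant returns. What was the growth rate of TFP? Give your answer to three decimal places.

TFP grew 1.036%.

Labor's share = 1 − 0.44 = 0.56.
Capital: 0.44 × 7.05 = 3.102 pp.
Hours worked: 0.56 × 2.29 = 1.2824 pp.
TFP growth = 5.42 − 4.3844 = 1.0356%.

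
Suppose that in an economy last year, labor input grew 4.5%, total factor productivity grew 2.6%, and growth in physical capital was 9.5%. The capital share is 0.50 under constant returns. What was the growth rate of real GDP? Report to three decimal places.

9.600%

Labor's share = 1 − 0.5 = 0.5.
Physical capital: 0.5 × 9.5 = 4.75 pp.
Labor input: 0.5 × 4.5 = 2.25 pp.
Output growth = 2.6 + 7 = 9.6%.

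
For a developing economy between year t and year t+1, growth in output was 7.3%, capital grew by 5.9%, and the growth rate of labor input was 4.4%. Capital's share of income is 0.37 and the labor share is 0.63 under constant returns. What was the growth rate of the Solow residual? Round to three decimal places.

Labor's share = 1 − 0.37 = 0.63.
Capital: 0.37 × 5.9 = 2.183 pp.
Labor input: 0.63 × 4.4 = 2.772 pp.
TFP growth = 7.3 − 4.955 = 2.345%.

2.345%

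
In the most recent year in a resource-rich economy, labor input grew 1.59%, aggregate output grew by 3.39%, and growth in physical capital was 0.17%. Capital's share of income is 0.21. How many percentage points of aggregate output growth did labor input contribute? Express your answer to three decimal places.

1.256 pp

Labor's share = 1 − 0.21 = 0.79.
Contribution = share × growth = 0.79 × 1.59 = 1.2561 pp.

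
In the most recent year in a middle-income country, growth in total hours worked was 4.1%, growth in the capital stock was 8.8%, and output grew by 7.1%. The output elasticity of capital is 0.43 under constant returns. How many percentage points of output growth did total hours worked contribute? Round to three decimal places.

2.337 percentage points

Labor's share = 1 − 0.43 = 0.57.
Contribution = share × growth = 0.57 × 4.1 = 2.337 pp.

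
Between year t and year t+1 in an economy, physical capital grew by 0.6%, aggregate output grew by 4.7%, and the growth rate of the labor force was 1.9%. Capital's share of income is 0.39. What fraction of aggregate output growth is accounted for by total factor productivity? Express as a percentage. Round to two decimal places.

Labor's share = 1 − 0.39 = 0.61.
Physical capital: 0.39 × 0.6 = 0.234 pp.
The labor force: 0.61 × 1.9 = 1.159 pp.
TFP growth = 4.7 − 1.393 = 3.307%.
TFP share of growth = 3.307 / 4.7 × 100 = 70.3617%.

70.36%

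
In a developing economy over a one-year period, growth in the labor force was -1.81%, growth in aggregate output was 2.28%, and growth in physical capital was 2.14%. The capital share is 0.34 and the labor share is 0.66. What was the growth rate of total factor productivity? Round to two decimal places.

Total factor productivity growth was 2.75%.

Labor's share = 1 − 0.34 = 0.66.
Physical capital: 0.34 × 2.14 = 0.7276 pp.
The labor force: 0.66 × (-1.81) = -1.1946 pp.
TFP growth = 2.28 + 0.467 = 2.747%.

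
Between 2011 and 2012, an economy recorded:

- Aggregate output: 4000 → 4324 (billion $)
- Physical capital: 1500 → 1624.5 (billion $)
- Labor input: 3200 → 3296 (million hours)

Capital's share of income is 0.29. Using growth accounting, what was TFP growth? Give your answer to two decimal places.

Aggregate output growth = (4324 − 4000) / 4000 = 8.1%.
Physical capital growth = (1624.5 − 1500) / 1500 = 8.3%.
Labor input growth = (3296 − 3200) / 3200 = 3%.
Labor's share = 1 − 0.29 = 0.71.
Physical capital: 0.29 × 8.3 = 2.407 pp.
Labor input: 0.71 × 3 = 2.13 pp.
TFP growth = 8.1 − 4.537 = 3.563%.

3.56%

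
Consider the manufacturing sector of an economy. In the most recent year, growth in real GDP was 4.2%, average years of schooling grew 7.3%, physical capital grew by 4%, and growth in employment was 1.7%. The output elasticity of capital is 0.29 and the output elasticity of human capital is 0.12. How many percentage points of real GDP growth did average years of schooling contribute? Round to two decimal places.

0.88 percentage points

Contribution = share × growth = 0.12 × 7.3 = 0.876 pp.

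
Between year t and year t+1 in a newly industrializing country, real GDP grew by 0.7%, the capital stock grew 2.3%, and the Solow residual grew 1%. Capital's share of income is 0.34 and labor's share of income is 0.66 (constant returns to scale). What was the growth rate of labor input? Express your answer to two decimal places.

Labor's share = 1 − 0.34 = 0.66.
gY = gA + 0.34×2.3 + 0.66×g.
0.66×g = 0.7 − 1 − 0.782 = -1.082.
g = -1.082 / 0.66 = -1.6394%.

-1.64%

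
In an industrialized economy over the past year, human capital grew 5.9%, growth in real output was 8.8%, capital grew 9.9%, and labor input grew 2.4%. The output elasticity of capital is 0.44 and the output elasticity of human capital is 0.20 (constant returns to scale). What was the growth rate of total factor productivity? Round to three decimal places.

2.400%

Labor's share = 1 − 0.44 − 0.2 = 0.36.
Capital: 0.44 × 9.9 = 4.356 pp.
Human capital: 0.2 × 5.9 = 1.18 pp.
Labor input: 0.36 × 2.4 = 0.864 pp.
TFP growth = 8.8 − 6.4 = 2.4%.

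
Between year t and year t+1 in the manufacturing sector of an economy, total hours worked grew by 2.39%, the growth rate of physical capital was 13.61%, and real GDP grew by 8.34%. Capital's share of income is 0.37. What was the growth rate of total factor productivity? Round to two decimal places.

Labor's share = 1 − 0.37 = 0.63.
Physical capital: 0.37 × 13.61 = 5.0357 pp.
Total hours worked: 0.63 × 2.39 = 1.5057 pp.
TFP growth = 8.34 − 6.5414 = 1.7986%.

1.80%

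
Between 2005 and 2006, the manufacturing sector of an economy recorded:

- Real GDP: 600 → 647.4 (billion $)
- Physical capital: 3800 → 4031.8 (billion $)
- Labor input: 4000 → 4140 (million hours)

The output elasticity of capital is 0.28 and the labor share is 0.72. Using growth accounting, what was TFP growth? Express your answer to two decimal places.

Real GDP growth = (647.4 − 600) / 600 = 7.9%.
Physical capital growth = (4031.8 − 3800) / 3800 = 6.1%.
Labor input growth = (4140 − 4000) / 4000 = 3.5%.
Labor's share = 1 − 0.28 = 0.72.
Physical capital: 0.28 × 6.1 = 1.708 pp.
Labor input: 0.72 × 3.5 = 2.52 pp.
TFP growth = 7.9 − 4.228 = 3.672%.

3.67%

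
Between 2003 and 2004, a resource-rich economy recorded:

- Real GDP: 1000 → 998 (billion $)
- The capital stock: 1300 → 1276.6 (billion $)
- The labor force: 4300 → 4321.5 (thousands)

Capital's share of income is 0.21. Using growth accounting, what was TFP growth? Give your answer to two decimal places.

Real GDP growth = (998 − 1000) / 1000 = -0.2%.
The capital stock growth = (1276.6 − 1300) / 1300 = -1.8%.
The labor force growth = (4321.5 − 4300) / 4300 = 0.5%.
Labor's share = 1 − 0.21 = 0.79.
The capital stock: 0.21 × (-1.8) = -0.378 pp.
The labor force: 0.79 × 0.5 = 0.395 pp.
TFP growth = -0.2 − 0.017 = -0.217%.

-0.22%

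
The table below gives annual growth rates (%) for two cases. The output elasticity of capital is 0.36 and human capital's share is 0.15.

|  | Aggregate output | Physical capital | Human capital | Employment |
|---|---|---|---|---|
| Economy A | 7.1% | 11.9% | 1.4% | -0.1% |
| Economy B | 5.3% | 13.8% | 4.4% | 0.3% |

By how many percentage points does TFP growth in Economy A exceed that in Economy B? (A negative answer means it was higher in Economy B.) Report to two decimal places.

Labor's share = 1 − 0.36 − 0.15 = 0.49.
Economy A: TFP = 7.1 − 4.284 − 0.21 + 0.049 = 2.655%.
Economy B: TFP = 5.3 − 4.968 − 0.66 − 0.147 = -0.475%.
Difference = 2.655 − (-0.475) = 3.13 pp.

3.13 percentage points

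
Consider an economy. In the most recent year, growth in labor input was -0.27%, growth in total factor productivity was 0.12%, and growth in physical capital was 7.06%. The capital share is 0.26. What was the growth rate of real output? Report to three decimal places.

Real output grew 1.756%.

Labor's share = 1 − 0.26 = 0.74.
Physical capital: 0.26 × 7.06 = 1.8356 pp.
Labor input: 0.74 × (-0.27) = -0.1998 pp.
Output growth = 0.12 + 1.6358 = 1.7558%.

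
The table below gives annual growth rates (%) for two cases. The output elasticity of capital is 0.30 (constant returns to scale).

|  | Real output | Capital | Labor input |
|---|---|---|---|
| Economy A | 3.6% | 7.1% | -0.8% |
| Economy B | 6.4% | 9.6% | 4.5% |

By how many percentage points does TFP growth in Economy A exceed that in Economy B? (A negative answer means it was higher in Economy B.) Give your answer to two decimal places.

1.66 percentage points

Labor's share = 1 − 0.3 = 0.7.
Economy A: TFP = 3.6 − 2.13 + 0.56 = 2.03%.
Economy B: TFP = 6.4 − 2.88 − 3.15 = 0.37%.
Difference = 2.03 − (0.37) = 1.66 pp.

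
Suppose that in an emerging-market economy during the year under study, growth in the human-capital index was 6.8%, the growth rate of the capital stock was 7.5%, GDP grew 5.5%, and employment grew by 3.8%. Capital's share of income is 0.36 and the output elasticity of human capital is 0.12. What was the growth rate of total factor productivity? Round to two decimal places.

Labor's share = 1 − 0.36 − 0.12 = 0.52.
The capital stock: 0.36 × 7.5 = 2.7 pp.
The human-capital index: 0.12 × 6.8 = 0.816 pp.
Employment: 0.52 × 3.8 = 1.976 pp.
TFP growth = 5.5 − 5.492 = 0.008%.

0.01%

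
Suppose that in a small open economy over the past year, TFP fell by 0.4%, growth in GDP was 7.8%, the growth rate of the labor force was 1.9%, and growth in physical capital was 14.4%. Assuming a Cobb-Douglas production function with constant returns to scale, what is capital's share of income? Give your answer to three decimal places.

gY = gA + α·gK + (1−α)·gL, so gY − gA − gL = α(gK − gL).
7.8 + 0.4 − 1.9 = α × (14.4 − 1.9).
6.3 = 12.5 α, so α = 0.504.

0.504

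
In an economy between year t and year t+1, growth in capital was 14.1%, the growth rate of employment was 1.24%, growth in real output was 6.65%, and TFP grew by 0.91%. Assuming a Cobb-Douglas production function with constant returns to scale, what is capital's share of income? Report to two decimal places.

α = 0.35

gY = gA + α·gK + (1−α)·gL, so gY − gA − gL = α(gK − gL).
6.65 − 0.91 − 1.24 = α × (14.1 − 1.24).
4.5 = 12.86 α, so α = 0.3499.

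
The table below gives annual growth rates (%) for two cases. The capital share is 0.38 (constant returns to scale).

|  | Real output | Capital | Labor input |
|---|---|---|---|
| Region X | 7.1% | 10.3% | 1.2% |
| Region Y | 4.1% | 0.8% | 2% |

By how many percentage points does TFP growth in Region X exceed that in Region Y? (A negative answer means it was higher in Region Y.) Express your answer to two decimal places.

Labor's share = 1 − 0.38 = 0.62.
Region X: TFP = 7.1 − 3.914 − 0.744 = 2.442%.
Region Y: TFP = 4.1 − 0.304 − 1.24 = 2.556%.
Difference = 2.442 − (2.556) = -0.114 pp.

-0.11 percentage points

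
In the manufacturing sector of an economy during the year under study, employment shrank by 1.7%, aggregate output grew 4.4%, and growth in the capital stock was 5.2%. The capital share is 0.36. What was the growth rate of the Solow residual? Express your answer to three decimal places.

Labor's share = 1 − 0.36 = 0.64.
The capital stock: 0.36 × 5.2 = 1.872 pp.
Employment: 0.64 × (-1.7) = -1.088 pp.
TFP growth = 4.4 − 0.784 = 3.616%.

3.616%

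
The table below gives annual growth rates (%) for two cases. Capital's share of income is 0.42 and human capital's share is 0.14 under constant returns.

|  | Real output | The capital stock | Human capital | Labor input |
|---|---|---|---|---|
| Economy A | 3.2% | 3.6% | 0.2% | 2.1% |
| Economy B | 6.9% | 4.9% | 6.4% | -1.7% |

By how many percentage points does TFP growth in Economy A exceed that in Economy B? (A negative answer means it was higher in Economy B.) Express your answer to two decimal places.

Labor's share = 1 − 0.42 − 0.14 = 0.44.
Economy A: TFP = 3.2 − 1.512 − 0.028 − 0.924 = 0.736%.
Economy B: TFP = 6.9 − 2.058 − 0.896 + 0.748 = 4.694%.
Difference = 0.736 − (4.694) = -3.958 pp.

-3.96 percentage points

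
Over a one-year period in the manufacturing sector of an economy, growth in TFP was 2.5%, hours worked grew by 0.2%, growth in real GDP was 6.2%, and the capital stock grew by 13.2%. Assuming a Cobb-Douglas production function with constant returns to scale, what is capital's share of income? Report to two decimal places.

Capital's share of income is 0.27.

gY = gA + α·gK + (1−α)·gL, so gY − gA − gL = α(gK − gL).
6.2 − 2.5 − 0.2 = α × (13.2 − 0.2).
3.5 = 13 α, so α = 0.2692.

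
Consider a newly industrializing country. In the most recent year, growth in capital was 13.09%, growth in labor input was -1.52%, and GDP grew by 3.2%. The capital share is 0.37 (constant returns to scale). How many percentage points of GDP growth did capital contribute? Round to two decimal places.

4.84 pp

Contribution = share × growth = 0.37 × 13.09 = 4.8433 pp.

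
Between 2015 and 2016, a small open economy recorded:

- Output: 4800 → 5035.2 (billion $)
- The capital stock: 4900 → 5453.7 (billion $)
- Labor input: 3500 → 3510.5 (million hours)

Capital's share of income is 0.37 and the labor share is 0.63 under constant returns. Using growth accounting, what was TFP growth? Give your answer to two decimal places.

Output growth = (5035.2 − 4800) / 4800 = 4.9%.
The capital stock growth = (5453.7 − 4900) / 4900 = 11.3%.
Labor input growth = (3510.5 − 3500) / 3500 = 0.3%.
Labor's share = 1 − 0.37 = 0.63.
The capital stock: 0.37 × 11.3 = 4.181 pp.
Labor input: 0.63 × 0.3 = 0.189 pp.
TFP growth = 4.9 − 4.37 = 0.53%.

TFP growth was 0.53%.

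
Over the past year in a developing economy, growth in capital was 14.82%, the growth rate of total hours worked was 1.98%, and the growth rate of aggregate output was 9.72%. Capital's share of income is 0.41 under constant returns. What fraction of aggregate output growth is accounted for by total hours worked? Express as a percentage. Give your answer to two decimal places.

Labor's share = 1 − 0.41 = 0.59.
Total hours worked contributed 0.59 × 1.98 = 1.1682 pp.
Share of growth = 1.1682 / 9.72 × 100 = 12.0185%.

Total hours worked accounted for 12.02% of growth.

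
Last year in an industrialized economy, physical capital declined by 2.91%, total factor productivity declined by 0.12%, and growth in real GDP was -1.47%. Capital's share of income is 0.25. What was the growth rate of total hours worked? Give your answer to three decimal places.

Labor's share = 1 − 0.25 = 0.75.
gY = gA + 0.25×(-2.91) + 0.75×g.
0.75×g = -1.47 + 0.12 + 0.7275 = -0.6225.
g = -0.6225 / 0.75 = -0.83%.

-0.830%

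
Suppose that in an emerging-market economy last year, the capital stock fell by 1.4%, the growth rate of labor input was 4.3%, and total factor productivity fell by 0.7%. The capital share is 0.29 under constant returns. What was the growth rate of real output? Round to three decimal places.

Labor's share = 1 − 0.29 = 0.71.
The capital stock: 0.29 × (-1.4) = -0.406 pp.
Labor input: 0.71 × 4.3 = 3.053 pp.
Output growth = -0.7 + 2.647 = 1.947%.

1.947%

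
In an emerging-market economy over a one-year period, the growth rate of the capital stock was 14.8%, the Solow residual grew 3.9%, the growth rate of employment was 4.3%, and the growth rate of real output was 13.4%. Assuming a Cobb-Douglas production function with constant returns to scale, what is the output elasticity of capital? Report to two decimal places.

0.50

gY = gA + α·gK + (1−α)·gL, so gY − gA − gL = α(gK − gL).
13.4 − 3.9 − 4.3 = α × (14.8 − 4.3).
5.2 = 10.5 α, so α = 0.4952.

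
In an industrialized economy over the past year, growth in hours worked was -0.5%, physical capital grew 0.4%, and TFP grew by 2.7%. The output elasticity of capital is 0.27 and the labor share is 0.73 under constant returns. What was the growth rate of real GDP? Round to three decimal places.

Labor's share = 1 − 0.27 = 0.73.
Physical capital: 0.27 × 0.4 = 0.108 pp.
Hours worked: 0.73 × (-0.5) = -0.365 pp.
Output growth = 2.7 + (-0.257) = 2.443%.

Real GDP growth was 2.443%.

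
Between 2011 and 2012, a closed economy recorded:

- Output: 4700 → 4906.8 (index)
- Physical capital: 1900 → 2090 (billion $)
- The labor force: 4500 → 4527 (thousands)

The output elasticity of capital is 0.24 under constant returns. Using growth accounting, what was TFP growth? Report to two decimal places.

1.54%

Output growth = (4906.8 − 4700) / 4700 = 4.4%.
Physical capital growth = (2090 − 1900) / 1900 = 10%.
The labor force growth = (4527 − 4500) / 4500 = 0.6%.
Labor's share = 1 − 0.24 = 0.76.
Physical capital: 0.24 × 10 = 2.4 pp.
The labor force: 0.76 × 0.6 = 0.456 pp.
TFP growth = 4.4 − 2.856 = 1.544%.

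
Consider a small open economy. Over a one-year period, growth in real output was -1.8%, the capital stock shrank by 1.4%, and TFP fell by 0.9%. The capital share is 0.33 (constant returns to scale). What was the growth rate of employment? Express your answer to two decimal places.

-0.65%

Labor's share = 1 − 0.33 = 0.67.
gY = gA + 0.33×(-1.4) + 0.67×g.
0.67×g = -1.8 + 0.9 + 0.462 = -0.438.
g = -0.438 / 0.67 = -0.6537%.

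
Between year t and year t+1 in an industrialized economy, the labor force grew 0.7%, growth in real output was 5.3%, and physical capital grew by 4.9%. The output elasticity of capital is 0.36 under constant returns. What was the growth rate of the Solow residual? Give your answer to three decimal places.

Labor's share = 1 − 0.36 = 0.64.
Physical capital: 0.36 × 4.9 = 1.764 pp.
The labor force: 0.64 × 0.7 = 0.448 pp.
TFP growth = 5.3 − 2.212 = 3.088%.

The Solow residual grew 3.088%.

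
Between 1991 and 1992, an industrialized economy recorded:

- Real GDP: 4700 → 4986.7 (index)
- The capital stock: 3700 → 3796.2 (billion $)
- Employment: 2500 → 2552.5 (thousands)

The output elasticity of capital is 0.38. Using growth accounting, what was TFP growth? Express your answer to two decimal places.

Real GDP growth = (4986.7 − 4700) / 4700 = 6.1%.
The capital stock growth = (3796.2 − 3700) / 3700 = 2.6%.
Employment growth = (2552.5 − 2500) / 2500 = 2.1%.
Labor's share = 1 − 0.38 = 0.62.
The capital stock: 0.38 × 2.6 = 0.988 pp.
Employment: 0.62 × 2.1 = 1.302 pp.
TFP growth = 6.1 − 2.29 = 3.81%.

3.81%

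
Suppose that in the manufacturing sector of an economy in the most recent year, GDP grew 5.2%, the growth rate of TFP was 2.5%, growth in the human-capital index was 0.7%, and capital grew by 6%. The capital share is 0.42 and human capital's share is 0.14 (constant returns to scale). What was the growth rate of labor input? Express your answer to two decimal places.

Labor's share = 1 − 0.42 − 0.14 = 0.44.
gY = gA + 0.42×6 + 0.14×0.7 + 0.44×g.
0.44×g = 5.2 − 2.5 − 2.618 = 0.082.
g = 0.082 / 0.44 = 0.1864%.

Labor input growth was 0.19%.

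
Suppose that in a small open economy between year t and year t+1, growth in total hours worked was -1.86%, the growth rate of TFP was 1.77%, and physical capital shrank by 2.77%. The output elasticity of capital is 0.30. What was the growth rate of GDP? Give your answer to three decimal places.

Labor's share = 1 − 0.3 = 0.7.
Physical capital: 0.3 × (-2.77) = -0.831 pp.
Total hours worked: 0.7 × (-1.86) = -1.302 pp.
Output growth = 1.77 + (-2.133) = -0.363%.

-0.363%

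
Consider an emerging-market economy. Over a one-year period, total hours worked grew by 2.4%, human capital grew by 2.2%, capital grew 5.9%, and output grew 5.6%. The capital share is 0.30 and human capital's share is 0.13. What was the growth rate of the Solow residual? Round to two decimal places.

2.18%

Labor's share = 1 − 0.3 − 0.13 = 0.57.
Capital: 0.3 × 5.9 = 1.77 pp.
Human capital: 0.13 × 2.2 = 0.286 pp.
Total hours worked: 0.57 × 2.4 = 1.368 pp.
TFP growth = 5.6 − 3.424 = 2.176%.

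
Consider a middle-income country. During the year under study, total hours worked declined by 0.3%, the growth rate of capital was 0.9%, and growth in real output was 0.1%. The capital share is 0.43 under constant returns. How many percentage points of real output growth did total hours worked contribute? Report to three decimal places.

-0.171 pp

Labor's share = 1 − 0.43 = 0.57.
Contribution = share × growth = 0.57 × (-0.3) = -0.171 pp.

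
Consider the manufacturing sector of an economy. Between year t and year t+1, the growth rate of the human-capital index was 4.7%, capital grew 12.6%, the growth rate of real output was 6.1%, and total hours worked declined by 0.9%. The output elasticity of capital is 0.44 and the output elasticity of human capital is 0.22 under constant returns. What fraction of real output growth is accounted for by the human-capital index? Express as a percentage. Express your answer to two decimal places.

16.95%

The human-capital index contributed 0.22 × 4.7 = 1.034 pp.
Share of growth = 1.034 / 6.1 × 100 = 16.9508%.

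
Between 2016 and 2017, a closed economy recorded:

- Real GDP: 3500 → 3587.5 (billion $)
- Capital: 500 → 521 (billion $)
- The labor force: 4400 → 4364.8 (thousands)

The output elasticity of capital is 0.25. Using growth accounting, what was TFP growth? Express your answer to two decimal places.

2.05%

Real GDP growth = (3587.5 − 3500) / 3500 = 2.5%.
Capital growth = (521 − 500) / 500 = 4.2%.
The labor force growth = (4364.8 − 4400) / 4400 = -0.8%.
Labor's share = 1 − 0.25 = 0.75.
Capital: 0.25 × 4.2 = 1.05 pp.
The labor force: 0.75 × (-0.8) = -0.6 pp.
TFP growth = 2.5 − 0.45 = 2.05%.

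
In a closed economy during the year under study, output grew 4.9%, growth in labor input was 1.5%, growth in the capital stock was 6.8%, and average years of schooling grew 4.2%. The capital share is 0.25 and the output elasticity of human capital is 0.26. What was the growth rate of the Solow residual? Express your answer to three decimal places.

1.373%

Labor's share = 1 − 0.25 − 0.26 = 0.49.
The capital stock: 0.25 × 6.8 = 1.7 pp.
Average years of schooling: 0.26 × 4.2 = 1.092 pp.
Labor input: 0.49 × 1.5 = 0.735 pp.
TFP growth = 4.9 − 3.527 = 1.373%.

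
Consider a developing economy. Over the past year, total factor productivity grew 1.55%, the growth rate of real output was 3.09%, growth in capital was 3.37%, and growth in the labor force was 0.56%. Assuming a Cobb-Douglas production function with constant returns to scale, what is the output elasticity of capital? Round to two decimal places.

gY = gA + α·gK + (1−α)·gL, so gY − gA − gL = α(gK − gL).
3.09 − 1.55 − 0.56 = α × (3.37 − 0.56).
0.98 = 2.81 α, so α = 0.3488.

0.35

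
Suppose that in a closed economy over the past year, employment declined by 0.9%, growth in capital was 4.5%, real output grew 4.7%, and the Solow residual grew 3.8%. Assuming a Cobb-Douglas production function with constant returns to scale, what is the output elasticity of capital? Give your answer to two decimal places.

gY = gA + α·gK + (1−α)·gL, so gY − gA − gL = α(gK − gL).
4.7 − 3.8 + 0.9 = α × (4.5 − (-0.9)).
1.8 = 5.4 α, so α = 0.3333.

The output elasticity of capital is 0.33.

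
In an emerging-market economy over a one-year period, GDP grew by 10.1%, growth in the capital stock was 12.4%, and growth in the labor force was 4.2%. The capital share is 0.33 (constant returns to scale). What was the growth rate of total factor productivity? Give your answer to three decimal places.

3.194%

Labor's share = 1 − 0.33 = 0.67.
The capital stock: 0.33 × 12.4 = 4.092 pp.
The labor force: 0.67 × 4.2 = 2.814 pp.
TFP growth = 10.1 − 6.906 = 3.194%.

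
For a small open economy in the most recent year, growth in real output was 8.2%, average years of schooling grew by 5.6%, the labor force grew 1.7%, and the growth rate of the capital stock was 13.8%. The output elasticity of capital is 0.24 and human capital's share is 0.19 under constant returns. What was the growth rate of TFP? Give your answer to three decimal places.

Labor's share = 1 − 0.24 − 0.19 = 0.57.
The capital stock: 0.24 × 13.8 = 3.312 pp.
Average years of schooling: 0.19 × 5.6 = 1.064 pp.
The labor force: 0.57 × 1.7 = 0.969 pp.
TFP growth = 8.2 − 5.345 = 2.855%.

2.855%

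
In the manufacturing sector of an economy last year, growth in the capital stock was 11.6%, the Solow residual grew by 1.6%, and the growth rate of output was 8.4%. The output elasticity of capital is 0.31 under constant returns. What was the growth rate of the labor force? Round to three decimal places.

4.643%

Labor's share = 1 − 0.31 = 0.69.
gY = gA + 0.31×11.6 + 0.69×g.
0.69×g = 8.4 − 1.6 − 3.596 = 3.204.
g = 3.204 / 0.69 = 4.64348%.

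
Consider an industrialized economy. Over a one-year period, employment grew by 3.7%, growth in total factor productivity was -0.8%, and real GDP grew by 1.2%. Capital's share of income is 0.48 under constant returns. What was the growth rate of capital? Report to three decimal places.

0.158%

Labor's share = 1 − 0.48 = 0.52.
gY = gA + 0.52×3.7 + 0.48×g.
0.48×g = 1.2 + 0.8 − 1.924 = 0.076.
g = 0.076 / 0.48 = 0.15833%.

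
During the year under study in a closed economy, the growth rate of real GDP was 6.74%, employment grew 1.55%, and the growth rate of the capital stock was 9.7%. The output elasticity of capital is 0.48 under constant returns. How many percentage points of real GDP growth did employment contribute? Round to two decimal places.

0.81 pp

Labor's share = 1 − 0.48 = 0.52.
Contribution = share × growth = 0.52 × 1.55 = 0.806 pp.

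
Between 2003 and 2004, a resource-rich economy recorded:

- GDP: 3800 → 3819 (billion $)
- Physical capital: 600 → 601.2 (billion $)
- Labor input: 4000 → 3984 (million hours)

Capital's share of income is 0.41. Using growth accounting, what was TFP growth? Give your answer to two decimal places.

GDP growth = (3819 − 3800) / 3800 = 0.5%.
Physical capital growth = (601.2 − 600) / 600 = 0.2%.
Labor input growth = (3984 − 4000) / 4000 = -0.4%.
Labor's share = 1 − 0.41 = 0.59.
Physical capital: 0.41 × 0.2 = 0.082 pp.
Labor input: 0.59 × (-0.4) = -0.236 pp.
TFP growth = 0.5 + 0.154 = 0.654%.

0.65%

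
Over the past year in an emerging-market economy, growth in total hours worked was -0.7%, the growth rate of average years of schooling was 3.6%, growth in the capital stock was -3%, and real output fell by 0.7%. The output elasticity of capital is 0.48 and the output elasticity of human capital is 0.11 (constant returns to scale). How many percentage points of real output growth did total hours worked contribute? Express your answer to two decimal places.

Labor's share = 1 − 0.48 − 0.11 = 0.41.
Contribution = share × growth = 0.41 × (-0.7) = -0.287 pp.

-0.29 percentage points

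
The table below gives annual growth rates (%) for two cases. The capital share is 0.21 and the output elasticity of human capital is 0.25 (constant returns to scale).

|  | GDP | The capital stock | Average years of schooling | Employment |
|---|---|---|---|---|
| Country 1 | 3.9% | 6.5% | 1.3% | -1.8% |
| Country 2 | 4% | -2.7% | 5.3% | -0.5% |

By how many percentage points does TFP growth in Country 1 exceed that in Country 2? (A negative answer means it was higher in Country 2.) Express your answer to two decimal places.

-0.33 percentage points

Labor's share = 1 − 0.21 − 0.25 = 0.54.
Country 1: TFP = 3.9 − 1.365 − 0.325 + 0.972 = 3.182%.
Country 2: TFP = 4 + 0.567 − 1.325 + 0.27 = 3.512%.
Difference = 3.182 − (3.512) = -0.33 pp.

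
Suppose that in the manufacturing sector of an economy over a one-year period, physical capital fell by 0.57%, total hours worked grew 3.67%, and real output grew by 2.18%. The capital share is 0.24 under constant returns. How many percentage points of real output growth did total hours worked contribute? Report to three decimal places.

2.789 pp

Labor's share = 1 − 0.24 = 0.76.
Contribution = share × growth = 0.76 × 3.67 = 2.7892 pp.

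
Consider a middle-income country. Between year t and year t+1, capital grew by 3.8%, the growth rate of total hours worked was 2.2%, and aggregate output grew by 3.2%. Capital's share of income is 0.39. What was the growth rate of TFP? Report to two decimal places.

0.38%

Labor's share = 1 − 0.39 = 0.61.
Capital: 0.39 × 3.8 = 1.482 pp.
Total hours worked: 0.61 × 2.2 = 1.342 pp.
TFP growth = 3.2 − 2.824 = 0.376%.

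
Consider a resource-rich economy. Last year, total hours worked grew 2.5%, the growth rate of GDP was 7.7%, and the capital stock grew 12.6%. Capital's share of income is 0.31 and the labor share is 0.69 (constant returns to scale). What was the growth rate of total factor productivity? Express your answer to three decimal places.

2.069%

Labor's share = 1 − 0.31 = 0.69.
The capital stock: 0.31 × 12.6 = 3.906 pp.
Total hours worked: 0.69 × 2.5 = 1.725 pp.
TFP growth = 7.7 − 5.631 = 2.069%.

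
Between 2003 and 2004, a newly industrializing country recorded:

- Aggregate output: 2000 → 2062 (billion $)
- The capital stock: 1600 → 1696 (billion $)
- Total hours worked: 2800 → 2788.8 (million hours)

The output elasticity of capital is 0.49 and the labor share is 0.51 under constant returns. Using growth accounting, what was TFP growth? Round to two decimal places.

TFP growth was 0.36%.

Aggregate output growth = (2062 − 2000) / 2000 = 3.1%.
The capital stock growth = (1696 − 1600) / 1600 = 6%.
Total hours worked growth = (2788.8 − 2800) / 2800 = -0.4%.
Labor's share = 1 − 0.49 = 0.51.
The capital stock: 0.49 × 6 = 2.94 pp.
Total hours worked: 0.51 × (-0.4) = -0.204 pp.
TFP growth = 3.1 − 2.736 = 0.364%.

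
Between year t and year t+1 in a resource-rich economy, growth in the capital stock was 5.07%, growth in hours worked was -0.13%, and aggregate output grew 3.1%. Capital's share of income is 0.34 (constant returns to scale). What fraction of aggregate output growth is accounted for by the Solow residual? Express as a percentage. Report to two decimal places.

47.16%

Labor's share = 1 − 0.34 = 0.66.
The capital stock: 0.34 × 5.07 = 1.7238 pp.
Hours worked: 0.66 × (-0.13) = -0.0858 pp.
TFP growth = 3.1 − 1.638 = 1.462%.
TFP share of growth = 1.462 / 3.1 × 100 = 47.1613%.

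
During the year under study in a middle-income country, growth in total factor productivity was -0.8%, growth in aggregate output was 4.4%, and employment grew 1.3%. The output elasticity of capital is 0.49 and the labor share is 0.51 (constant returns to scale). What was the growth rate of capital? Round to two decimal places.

Capital grew 9.26%.

Labor's share = 1 − 0.49 = 0.51.
gY = gA + 0.51×1.3 + 0.49×g.
0.49×g = 4.4 + 0.8 − 0.663 = 4.537.
g = 4.537 / 0.49 = 9.2592%.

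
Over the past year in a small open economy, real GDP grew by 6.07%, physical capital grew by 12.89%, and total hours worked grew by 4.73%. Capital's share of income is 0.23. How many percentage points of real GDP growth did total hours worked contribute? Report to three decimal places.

Labor's share = 1 − 0.23 = 0.77.
Contribution = share × growth = 0.77 × 4.73 = 3.6421 pp.

3.642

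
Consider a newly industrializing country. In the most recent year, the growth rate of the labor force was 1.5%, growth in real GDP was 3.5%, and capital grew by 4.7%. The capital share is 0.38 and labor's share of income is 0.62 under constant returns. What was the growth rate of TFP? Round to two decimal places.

Labor's share = 1 − 0.38 = 0.62.
Capital: 0.38 × 4.7 = 1.786 pp.
The labor force: 0.62 × 1.5 = 0.93 pp.
TFP growth = 3.5 − 2.716 = 0.784%.

0.78%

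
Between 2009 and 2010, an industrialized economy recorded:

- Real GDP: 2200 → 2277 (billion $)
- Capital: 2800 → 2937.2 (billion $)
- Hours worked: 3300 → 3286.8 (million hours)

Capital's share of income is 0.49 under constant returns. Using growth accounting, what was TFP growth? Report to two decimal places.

Real GDP growth = (2277 − 2200) / 2200 = 3.5%.
Capital growth = (2937.2 − 2800) / 2800 = 4.9%.
Hours worked growth = (3286.8 − 3300) / 3300 = -0.4%.
Labor's share = 1 − 0.49 = 0.51.
Capital: 0.49 × 4.9 = 2.401 pp.
Hours worked: 0.51 × (-0.4) = -0.204 pp.
TFP growth = 3.5 − 2.197 = 1.303%.

TFP growth was 1.30%.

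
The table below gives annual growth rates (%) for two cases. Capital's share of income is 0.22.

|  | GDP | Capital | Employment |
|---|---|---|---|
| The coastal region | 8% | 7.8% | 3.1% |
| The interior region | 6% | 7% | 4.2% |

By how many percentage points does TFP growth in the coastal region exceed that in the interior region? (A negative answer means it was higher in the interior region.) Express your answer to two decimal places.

2.68 percentage points

Labor's share = 1 − 0.22 = 0.78.
The coastal region: TFP = 8 − 1.716 − 2.418 = 3.866%.
The interior region: TFP = 6 − 1.54 − 3.276 = 1.184%.
Difference = 3.866 − (1.184) = 2.682 pp.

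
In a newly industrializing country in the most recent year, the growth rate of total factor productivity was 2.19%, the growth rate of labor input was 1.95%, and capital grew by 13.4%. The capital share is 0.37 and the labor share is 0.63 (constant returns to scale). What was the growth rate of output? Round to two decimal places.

Labor's share = 1 − 0.37 = 0.63.
Capital: 0.37 × 13.4 = 4.958 pp.
Labor input: 0.63 × 1.95 = 1.2285 pp.
Output growth = 2.19 + 6.1865 = 8.3765%.

8.38%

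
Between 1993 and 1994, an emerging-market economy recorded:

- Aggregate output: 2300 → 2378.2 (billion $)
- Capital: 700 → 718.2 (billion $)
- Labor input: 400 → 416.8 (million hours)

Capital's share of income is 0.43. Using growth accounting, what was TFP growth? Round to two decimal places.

Aggregate output growth = (2378.2 − 2300) / 2300 = 3.4%.
Capital growth = (718.2 − 700) / 700 = 2.6%.
Labor input growth = (416.8 − 400) / 400 = 4.2%.
Labor's share = 1 − 0.43 = 0.57.
Capital: 0.43 × 2.6 = 1.118 pp.
Labor input: 0.57 × 4.2 = 2.394 pp.
TFP growth = 3.4 − 3.512 = -0.112%.

-0.11%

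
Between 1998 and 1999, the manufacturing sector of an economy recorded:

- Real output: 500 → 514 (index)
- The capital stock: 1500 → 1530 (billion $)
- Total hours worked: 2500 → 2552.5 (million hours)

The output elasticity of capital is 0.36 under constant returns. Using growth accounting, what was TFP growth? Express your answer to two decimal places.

0.74%

Real output growth = (514 − 500) / 500 = 2.8%.
The capital stock growth = (1530 − 1500) / 1500 = 2%.
Total hours worked growth = (2552.5 − 2500) / 2500 = 2.1%.
Labor's share = 1 − 0.36 = 0.64.
The capital stock: 0.36 × 2 = 0.72 pp.
Total hours worked: 0.64 × 2.1 = 1.344 pp.
TFP growth = 2.8 − 2.064 = 0.736%.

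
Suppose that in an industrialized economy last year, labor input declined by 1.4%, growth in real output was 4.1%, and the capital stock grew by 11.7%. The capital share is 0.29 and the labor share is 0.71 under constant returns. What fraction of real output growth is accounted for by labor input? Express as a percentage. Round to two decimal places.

-24.24%

Labor's share = 1 − 0.29 = 0.71.
Labor input contributed 0.71 × (-1.4) = -0.994 pp.
Share of growth = -0.994 / 4.1 × 100 = -24.2439%.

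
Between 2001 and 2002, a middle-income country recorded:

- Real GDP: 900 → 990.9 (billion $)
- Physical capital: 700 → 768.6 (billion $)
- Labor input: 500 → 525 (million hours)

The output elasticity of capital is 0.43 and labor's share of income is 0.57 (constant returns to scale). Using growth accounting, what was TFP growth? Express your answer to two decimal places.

TFP grew 3.04%.

Real GDP growth = (990.9 − 900) / 900 = 10.1%.
Physical capital growth = (768.6 − 700) / 700 = 9.8%.
Labor input growth = (525 − 500) / 500 = 5%.
Labor's share = 1 − 0.43 = 0.57.
Physical capital: 0.43 × 9.8 = 4.214 pp.
Labor input: 0.57 × 5 = 2.85 pp.
TFP growth = 10.1 − 7.064 = 3.036%.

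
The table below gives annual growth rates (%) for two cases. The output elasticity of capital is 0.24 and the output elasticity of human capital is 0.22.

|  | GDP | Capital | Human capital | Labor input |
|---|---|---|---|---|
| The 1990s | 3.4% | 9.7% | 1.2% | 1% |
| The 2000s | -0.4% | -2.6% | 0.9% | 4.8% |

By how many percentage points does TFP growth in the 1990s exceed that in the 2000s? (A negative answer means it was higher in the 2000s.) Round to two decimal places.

2.83 percentage points

Labor's share = 1 − 0.24 − 0.22 = 0.54.
The 1990s: TFP = 3.4 − 2.328 − 0.264 − 0.54 = 0.268%.
The 2000s: TFP = -0.4 + 0.624 − 0.198 − 2.592 = -2.566%.
Difference = 0.268 − (-2.566) = 2.834 pp.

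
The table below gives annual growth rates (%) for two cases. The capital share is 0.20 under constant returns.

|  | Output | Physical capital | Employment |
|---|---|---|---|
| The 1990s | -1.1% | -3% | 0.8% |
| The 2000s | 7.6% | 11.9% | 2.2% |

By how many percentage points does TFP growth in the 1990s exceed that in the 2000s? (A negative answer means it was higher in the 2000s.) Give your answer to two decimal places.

-4.60 percentage points

Labor's share = 1 − 0.2 = 0.8.
The 1990s: TFP = -1.1 + 0.6 − 0.64 = -1.14%.
The 2000s: TFP = 7.6 − 2.38 − 1.76 = 3.46%.
Difference = -1.14 − (3.46) = -4.6 pp.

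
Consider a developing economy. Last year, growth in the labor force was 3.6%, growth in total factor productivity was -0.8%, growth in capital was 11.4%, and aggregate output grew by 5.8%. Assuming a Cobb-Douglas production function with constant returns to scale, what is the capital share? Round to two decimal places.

0.38

gY = gA + α·gK + (1−α)·gL, so gY − gA − gL = α(gK − gL).
5.8 + 0.8 − 3.6 = α × (11.4 − 3.6).
3 = 7.8 α, so α = 0.3846.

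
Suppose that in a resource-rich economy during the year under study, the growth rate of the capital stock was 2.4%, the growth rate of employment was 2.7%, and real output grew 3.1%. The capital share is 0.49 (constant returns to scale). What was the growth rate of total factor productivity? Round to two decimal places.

Total factor productivity grew 0.55%.

Labor's share = 1 − 0.49 = 0.51.
The capital stock: 0.49 × 2.4 = 1.176 pp.
Employment: 0.51 × 2.7 = 1.377 pp.
TFP growth = 3.1 − 2.553 = 0.547%.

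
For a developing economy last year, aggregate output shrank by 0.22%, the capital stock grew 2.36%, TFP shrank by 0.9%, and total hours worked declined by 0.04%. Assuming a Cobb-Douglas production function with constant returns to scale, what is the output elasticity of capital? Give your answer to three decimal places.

α = 0.300

gY = gA + α·gK + (1−α)·gL, so gY − gA − gL = α(gK − gL).
-0.22 + 0.9 + 0.04 = α × (2.36 − (-0.04)).
0.72 = 2.4 α, so α = 0.3.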